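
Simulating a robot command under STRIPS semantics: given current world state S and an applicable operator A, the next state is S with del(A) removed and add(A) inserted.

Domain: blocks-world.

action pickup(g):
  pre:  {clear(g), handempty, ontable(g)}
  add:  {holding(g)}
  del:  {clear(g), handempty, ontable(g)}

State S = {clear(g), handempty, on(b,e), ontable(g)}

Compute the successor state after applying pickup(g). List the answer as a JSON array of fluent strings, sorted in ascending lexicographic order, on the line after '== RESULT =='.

Progress:
  pre ⊆ S: {clear(g), handempty, ontable(g)} ⊆ S  — applicable
  S \ del = {on(b,e)}
  ∪ add   = {holding(g), on(b,e)}

== RESULT ==
["holding(g)", "on(b,e)"]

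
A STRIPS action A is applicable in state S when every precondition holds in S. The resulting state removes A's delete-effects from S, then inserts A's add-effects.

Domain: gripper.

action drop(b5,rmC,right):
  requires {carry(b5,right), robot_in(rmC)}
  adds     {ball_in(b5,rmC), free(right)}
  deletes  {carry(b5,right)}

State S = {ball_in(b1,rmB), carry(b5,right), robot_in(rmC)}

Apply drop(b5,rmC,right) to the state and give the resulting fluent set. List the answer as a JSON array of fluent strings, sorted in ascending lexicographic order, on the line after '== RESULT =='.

Compute (S \ del) ∪ add:
  pre ⊆ S: {carry(b5,right), robot_in(rmC)} ⊆ S  — applicable
  S \ del = {ball_in(b1,rmB), robot_in(rmC)}
  ∪ add   = {ball_in(b1,rmB), ball_in(b5,rmC), free(right), robot_in(rmC)}

== RESULT ==
["ball_in(b1,rmB)", "ball_in(b5,rmC)", "free(right)", "robot_in(rmC)"]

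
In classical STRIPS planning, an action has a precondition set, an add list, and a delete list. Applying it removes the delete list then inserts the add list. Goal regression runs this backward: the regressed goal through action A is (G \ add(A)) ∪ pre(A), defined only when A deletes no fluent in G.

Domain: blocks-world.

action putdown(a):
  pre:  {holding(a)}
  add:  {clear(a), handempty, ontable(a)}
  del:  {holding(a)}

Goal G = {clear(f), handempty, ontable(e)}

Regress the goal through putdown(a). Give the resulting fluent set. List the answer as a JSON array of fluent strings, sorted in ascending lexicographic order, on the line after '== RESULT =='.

Compute (G \ add) ∪ pre:
  G ∩ del = {}  (empty — regression defined)
  G \ add = {clear(f), handempty, ontable(e)} \ {clear(a), handempty, ontable(a)} = {clear(f), ontable(e)}
  ∪ pre   = {clear(f), ontable(e)} ∪ {holding(a)}
          = {clear(f), holding(a), ontable(e)}

== RESULT ==
["clear(f)", "holding(a)", "ontable(e)"]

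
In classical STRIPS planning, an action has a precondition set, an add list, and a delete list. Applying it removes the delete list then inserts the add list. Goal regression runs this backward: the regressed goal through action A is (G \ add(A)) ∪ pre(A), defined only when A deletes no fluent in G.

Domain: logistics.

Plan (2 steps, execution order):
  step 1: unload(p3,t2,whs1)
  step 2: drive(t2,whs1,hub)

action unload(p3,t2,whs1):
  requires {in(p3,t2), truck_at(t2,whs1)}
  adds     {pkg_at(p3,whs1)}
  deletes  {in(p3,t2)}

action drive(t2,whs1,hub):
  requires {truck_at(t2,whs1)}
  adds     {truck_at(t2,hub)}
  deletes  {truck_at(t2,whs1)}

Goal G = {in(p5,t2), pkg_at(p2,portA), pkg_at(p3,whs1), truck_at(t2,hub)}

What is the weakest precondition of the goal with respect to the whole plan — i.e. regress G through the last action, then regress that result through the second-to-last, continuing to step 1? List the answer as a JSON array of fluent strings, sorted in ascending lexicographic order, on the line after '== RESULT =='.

Regress step by step:
  through step 2 (drive(t2,whs1,hub)): drop {truck_at(t2,hub)}, keep {in(p5,t2), pkg_at(p2,portA), pkg_at(p3,whs1)}, require {truck_at(t2,whs1)}
    → {in(p5,t2), pkg_at(p2,portA), pkg_at(p3,whs1), truck_at(t2,whs1)}
  through step 1 (unload(p3,t2,whs1)): drop {pkg_at(p3,whs1)}, keep {in(p5,t2), pkg_at(p2,portA), truck_at(t2,whs1)}, require {in(p3,t2), truck_at(t2,whs1)}
    → {in(p3,t2), in(p5,t2), pkg_at(p2,portA), truck_at(t2,whs1)}

== RESULT ==
["in(p3,t2)", "in(p5,t2)", "pkg_at(p2,portA)", "truck_at(t2,whs1)"]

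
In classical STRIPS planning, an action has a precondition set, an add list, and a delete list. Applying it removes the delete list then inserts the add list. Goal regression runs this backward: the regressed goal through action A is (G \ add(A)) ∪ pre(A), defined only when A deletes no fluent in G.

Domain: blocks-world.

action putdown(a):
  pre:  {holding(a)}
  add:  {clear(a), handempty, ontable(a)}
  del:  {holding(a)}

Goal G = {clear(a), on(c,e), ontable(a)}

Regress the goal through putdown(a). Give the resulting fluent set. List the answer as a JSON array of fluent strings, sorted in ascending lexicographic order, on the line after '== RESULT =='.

Regress:
  G ∩ del = {}  (empty — regression defined)
  G \ add = {clear(a), on(c,e), ontable(a)} \ {clear(a), handempty, ontable(a)} = {on(c,e)}
  ∪ pre   = {on(c,e)} ∪ {holding(a)}
          = {holding(a), on(c,e)}

== RESULT ==
["holding(a)", "on(c,e)"]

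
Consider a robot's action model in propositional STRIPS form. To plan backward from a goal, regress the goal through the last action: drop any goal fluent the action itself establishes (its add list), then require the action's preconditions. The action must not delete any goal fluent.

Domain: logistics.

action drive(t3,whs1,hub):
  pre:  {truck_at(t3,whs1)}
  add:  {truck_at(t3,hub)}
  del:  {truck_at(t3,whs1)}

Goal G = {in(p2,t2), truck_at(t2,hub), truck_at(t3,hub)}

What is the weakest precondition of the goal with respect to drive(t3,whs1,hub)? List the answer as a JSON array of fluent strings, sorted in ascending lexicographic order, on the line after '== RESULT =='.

Regress:
  G ∩ del = {}  (empty — regression defined)
  G \ add = {in(p2,t2), truck_at(t2,hub), truck_at(t3,hub)} \ {truck_at(t3,hub)} = {in(p2,t2), truck_at(t2,hub)}
  ∪ pre   = {in(p2,t2), truck_at(t2,hub)} ∪ {truck_at(t3,whs1)}
          = {in(p2,t2), truck_at(t2,hub), truck_at(t3,whs1)}

== RESULT ==
["in(p2,t2)", "truck_at(t2,hub)", "truck_at(t3,whs1)"]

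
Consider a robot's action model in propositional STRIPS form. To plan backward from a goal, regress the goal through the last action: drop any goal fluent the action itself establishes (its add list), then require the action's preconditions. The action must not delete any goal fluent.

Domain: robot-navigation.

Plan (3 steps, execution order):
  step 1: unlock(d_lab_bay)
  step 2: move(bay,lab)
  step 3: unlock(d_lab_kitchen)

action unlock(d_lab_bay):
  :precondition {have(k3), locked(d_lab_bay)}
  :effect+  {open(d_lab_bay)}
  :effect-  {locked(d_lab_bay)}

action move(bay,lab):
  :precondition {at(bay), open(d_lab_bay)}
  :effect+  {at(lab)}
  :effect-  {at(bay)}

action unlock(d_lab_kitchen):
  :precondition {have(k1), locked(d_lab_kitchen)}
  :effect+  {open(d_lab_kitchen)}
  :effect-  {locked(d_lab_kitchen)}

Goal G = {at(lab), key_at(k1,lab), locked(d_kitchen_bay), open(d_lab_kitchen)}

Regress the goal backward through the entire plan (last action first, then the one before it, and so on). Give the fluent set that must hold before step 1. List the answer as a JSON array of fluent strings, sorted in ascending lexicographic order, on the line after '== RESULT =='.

Work backward from the goal:
  through step 3 (unlock(d_lab_kitchen)): drop {open(d_lab_kitchen)}, keep {at(lab), key_at(k1,lab), locked(d_kitchen_bay)}, require {have(k1), locked(d_lab_kitchen)}
    → {at(lab), have(k1), key_at(k1,lab), locked(d_kitchen_bay), locked(d_lab_kitchen)}
  through step 2 (move(bay,lab)): drop {at(lab)}, keep {have(k1), key_at(k1,lab), locked(d_kitchen_bay), locked(d_lab_kitchen)}, require {at(bay), open(d_lab_bay)}
    → {at(bay), have(k1), key_at(k1,lab), locked(d_kitchen_bay), locked(d_lab_kitchen), open(d_lab_bay)}
  through step 1 (unlock(d_lab_bay)): drop {open(d_lab_bay)}, keep {at(bay), have(k1), key_at(k1,lab), locked(d_kitchen_bay), locked(d_lab_kitchen)}, require {have(k3), locked(d_lab_bay)}
    → {at(bay), have(k1), have(k3), key_at(k1,lab), locked(d_kitchen_bay), locked(d_lab_bay), locked(d_lab_kitchen)}

== RESULT ==
["at(bay)", "have(k1)", "have(k3)", "key_at(k1,lab)", "locked(d_kitchen_bay)", "locked(d_lab_bay)", "locked(d_lab_kitchen)"]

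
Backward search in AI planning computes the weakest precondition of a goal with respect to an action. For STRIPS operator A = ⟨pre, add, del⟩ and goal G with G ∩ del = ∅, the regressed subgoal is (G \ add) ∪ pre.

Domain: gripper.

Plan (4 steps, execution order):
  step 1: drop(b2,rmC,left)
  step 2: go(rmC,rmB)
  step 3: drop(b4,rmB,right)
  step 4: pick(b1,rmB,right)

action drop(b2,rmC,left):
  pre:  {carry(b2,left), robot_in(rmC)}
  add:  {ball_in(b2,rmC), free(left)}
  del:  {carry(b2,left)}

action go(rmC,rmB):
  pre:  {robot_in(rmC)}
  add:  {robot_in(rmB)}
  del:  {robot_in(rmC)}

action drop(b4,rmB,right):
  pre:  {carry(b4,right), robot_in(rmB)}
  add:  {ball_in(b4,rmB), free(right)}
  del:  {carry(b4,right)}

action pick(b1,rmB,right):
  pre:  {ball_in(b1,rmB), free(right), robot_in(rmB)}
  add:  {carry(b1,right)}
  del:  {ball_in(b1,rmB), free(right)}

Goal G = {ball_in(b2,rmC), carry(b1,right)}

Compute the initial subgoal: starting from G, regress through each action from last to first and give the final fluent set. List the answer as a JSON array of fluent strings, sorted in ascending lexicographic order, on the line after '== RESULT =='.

Work backward from the goal:
  through step 4 (pick(b1,rmB,right)): drop {carry(b1,right)}, keep {ball_in(b2,rmC)}, require {ball_in(b1,rmB), free(right), robot_in(rmB)}
    → {ball_in(b1,rmB), ball_in(b2,rmC), free(right), robot_in(rmB)}
  through step 3 (drop(b4,rmB,right)): drop {free(right)}, keep {ball_in(b1,rmB), ball_in(b2,rmC), robot_in(rmB)}, require {carry(b4,right), robot_in(rmB)}
    → {ball_in(b1,rmB), ball_in(b2,rmC), carry(b4,right), robot_in(rmB)}
  through step 2 (go(rmC,rmB)): drop {robot_in(rmB)}, keep {ball_in(b1,rmB), ball_in(b2,rmC), carry(b4,right)}, require {robot_in(rmC)}
    → {ball_in(b1,rmB), ball_in(b2,rmC), carry(b4,right), robot_in(rmC)}
  through step 1 (drop(b2,rmC,left)): drop {ball_in(b2,rmC)}, keep {ball_in(b1,rmB), carry(b4,right), robot_in(rmC)}, require {carry(b2,left), robot_in(rmC)}
    → {ball_in(b1,rmB), carry(b2,left), carry(b4,right), robot_in(rmC)}

== RESULT ==
["ball_in(b1,rmB)", "carry(b2,left)", "carry(b4,right)", "robot_in(rmC)"]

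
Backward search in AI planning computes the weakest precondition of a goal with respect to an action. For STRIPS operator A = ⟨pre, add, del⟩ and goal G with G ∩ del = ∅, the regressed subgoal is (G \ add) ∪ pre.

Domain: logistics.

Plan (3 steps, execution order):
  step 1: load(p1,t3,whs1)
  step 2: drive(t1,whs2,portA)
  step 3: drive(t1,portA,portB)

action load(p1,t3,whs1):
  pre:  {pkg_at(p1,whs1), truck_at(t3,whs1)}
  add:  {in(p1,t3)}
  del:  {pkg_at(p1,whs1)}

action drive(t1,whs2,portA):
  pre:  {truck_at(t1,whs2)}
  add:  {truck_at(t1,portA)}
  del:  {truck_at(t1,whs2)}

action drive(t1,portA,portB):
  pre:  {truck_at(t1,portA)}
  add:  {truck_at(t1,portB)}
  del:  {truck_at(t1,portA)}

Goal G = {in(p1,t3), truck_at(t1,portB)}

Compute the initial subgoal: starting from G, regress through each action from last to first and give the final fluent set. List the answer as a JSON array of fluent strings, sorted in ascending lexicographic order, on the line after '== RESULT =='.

Work backward from the goal:
  through step 3 (drive(t1,portA,portB)): drop {truck_at(t1,portB)}, keep {in(p1,t3)}, require {truck_at(t1,portA)}
    → {in(p1,t3), truck_at(t1,portA)}
  through step 2 (drive(t1,whs2,portA)): drop {truck_at(t1,portA)}, keep {in(p1,t3)}, require {truck_at(t1,whs2)}
    → {in(p1,t3), truck_at(t1,whs2)}
  through step 1 (load(p1,t3,whs1)): drop {in(p1,t3)}, keep {truck_at(t1,whs2)}, require {pkg_at(p1,whs1), truck_at(t3,whs1)}
    → {pkg_at(p1,whs1), truck_at(t1,whs2), truck_at(t3,whs1)}

== RESULT ==
["pkg_at(p1,whs1)", "truck_at(t1,whs2)", "truck_at(t3,whs1)"]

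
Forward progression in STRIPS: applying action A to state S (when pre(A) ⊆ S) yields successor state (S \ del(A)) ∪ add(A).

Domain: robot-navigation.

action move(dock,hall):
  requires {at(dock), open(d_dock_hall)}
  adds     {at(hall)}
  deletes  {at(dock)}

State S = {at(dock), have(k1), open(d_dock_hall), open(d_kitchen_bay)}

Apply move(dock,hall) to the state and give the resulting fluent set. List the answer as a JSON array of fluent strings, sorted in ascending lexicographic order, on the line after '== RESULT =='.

Progress:
  pre ⊆ S: {at(dock), open(d_dock_hall)} ⊆ S  — applicable
  S \ del = {have(k1), open(d_dock_hall), open(d_kitchen_bay)}
  ∪ add   = {at(hall), have(k1), open(d_dock_hall), open(d_kitchen_bay)}

== RESULT ==
["at(hall)", "have(k1)", "open(d_dock_hall)", "open(d_kitchen_bay)"]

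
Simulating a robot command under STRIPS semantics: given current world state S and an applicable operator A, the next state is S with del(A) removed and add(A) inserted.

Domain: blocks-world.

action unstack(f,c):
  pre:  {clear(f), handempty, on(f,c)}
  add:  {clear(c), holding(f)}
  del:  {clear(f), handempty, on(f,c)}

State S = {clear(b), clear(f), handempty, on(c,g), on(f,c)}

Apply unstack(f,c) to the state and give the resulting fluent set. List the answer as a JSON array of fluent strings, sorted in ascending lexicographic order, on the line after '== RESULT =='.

Progress:
  pre ⊆ S: {clear(f), handempty, on(f,c)} ⊆ S  — applicable
  S \ del = {clear(b), on(c,g)}
  ∪ add   = {clear(b), clear(c), holding(f), on(c,g)}

== RESULT ==
["clear(b)", "clear(c)", "holding(f)", "on(c,g)"]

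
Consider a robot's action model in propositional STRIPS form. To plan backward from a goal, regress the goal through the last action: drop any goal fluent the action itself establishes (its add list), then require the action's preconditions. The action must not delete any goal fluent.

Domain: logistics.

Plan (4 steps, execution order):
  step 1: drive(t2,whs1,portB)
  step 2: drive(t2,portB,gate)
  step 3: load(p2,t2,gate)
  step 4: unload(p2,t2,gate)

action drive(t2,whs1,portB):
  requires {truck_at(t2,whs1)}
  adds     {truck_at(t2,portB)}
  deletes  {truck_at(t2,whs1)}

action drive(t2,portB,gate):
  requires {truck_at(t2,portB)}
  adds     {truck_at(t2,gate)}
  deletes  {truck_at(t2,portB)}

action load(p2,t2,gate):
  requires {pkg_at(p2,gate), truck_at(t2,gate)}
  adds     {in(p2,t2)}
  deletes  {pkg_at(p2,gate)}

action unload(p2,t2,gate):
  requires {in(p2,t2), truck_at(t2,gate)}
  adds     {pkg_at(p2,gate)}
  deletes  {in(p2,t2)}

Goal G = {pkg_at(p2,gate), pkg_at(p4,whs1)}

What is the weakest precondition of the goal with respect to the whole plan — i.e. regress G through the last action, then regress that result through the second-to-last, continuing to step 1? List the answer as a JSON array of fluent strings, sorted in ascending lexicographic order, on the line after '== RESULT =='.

Work backward from the goal:
  through step 4 (unload(p2,t2,gate)): drop {pkg_at(p2,gate)}, keep {pkg_at(p4,whs1)}, require {in(p2,t2), truck_at(t2,gate)}
    → {in(p2,t2), pkg_at(p4,whs1), truck_at(t2,gate)}
  through step 3 (load(p2,t2,gate)): drop {in(p2,t2)}, keep {pkg_at(p4,whs1), truck_at(t2,gate)}, require {pkg_at(p2,gate), truck_at(t2,gate)}
    → {pkg_at(p2,gate), pkg_at(p4,whs1), truck_at(t2,gate)}
  through step 2 (drive(t2,portB,gate)): drop {truck_at(t2,gate)}, keep {pkg_at(p2,gate), pkg_at(p4,whs1)}, require {truck_at(t2,portB)}
    → {pkg_at(p2,gate), pkg_at(p4,whs1), truck_at(t2,portB)}
  through step 1 (drive(t2,whs1,portB)): drop {truck_at(t2,portB)}, keep {pkg_at(p2,gate), pkg_at(p4,whs1)}, require {truck_at(t2,whs1)}
    → {pkg_at(p2,gate), pkg_at(p4,whs1), truck_at(t2,whs1)}

== RESULT ==
["pkg_at(p2,gate)", "pkg_at(p4,whs1)", "truck_at(t2,whs1)"]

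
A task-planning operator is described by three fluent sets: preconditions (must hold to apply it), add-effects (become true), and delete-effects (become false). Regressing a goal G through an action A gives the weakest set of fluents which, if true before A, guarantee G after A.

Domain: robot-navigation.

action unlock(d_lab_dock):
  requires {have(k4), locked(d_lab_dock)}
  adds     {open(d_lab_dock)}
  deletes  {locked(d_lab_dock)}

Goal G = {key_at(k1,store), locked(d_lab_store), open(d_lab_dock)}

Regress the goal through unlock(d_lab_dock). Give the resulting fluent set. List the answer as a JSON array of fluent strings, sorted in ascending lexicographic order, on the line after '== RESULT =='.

Regress:
  G ∩ del = {}  (empty — regression defined)
  G \ add = {key_at(k1,store), locked(d_lab_store), open(d_lab_dock)} \ {open(d_lab_dock)} = {key_at(k1,store), locked(d_lab_store)}
  ∪ pre   = {key_at(k1,store), locked(d_lab_store)} ∪ {have(k4), locked(d_lab_dock)}
          = {have(k4), key_at(k1,store), locked(d_lab_dock), locked(d_lab_store)}

== RESULT ==
["have(k4)", "key_at(k1,store)", "locked(d_lab_dock)", "locked(d_lab_store)"]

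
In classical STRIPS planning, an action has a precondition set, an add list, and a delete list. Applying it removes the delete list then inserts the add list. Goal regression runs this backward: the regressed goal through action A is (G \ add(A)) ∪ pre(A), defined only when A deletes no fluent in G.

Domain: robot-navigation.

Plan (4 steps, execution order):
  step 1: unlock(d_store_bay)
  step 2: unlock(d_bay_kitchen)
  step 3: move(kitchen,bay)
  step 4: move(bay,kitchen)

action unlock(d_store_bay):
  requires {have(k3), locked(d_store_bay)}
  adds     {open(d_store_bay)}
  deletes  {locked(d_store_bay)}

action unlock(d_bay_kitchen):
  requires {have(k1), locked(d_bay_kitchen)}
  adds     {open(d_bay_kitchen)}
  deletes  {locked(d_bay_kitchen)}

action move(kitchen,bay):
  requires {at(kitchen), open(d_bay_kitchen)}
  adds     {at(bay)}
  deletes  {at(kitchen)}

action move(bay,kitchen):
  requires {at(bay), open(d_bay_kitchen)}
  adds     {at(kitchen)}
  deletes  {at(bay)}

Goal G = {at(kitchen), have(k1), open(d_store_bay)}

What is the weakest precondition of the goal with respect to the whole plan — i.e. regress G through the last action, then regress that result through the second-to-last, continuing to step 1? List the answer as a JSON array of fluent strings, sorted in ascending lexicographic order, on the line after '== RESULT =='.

Work backward from the goal:
  through step 4 (move(bay,kitchen)): drop {at(kitchen)}, keep {have(k1), open(d_store_bay)}, require {at(bay), open(d_bay_kitchen)}
    → {at(bay), have(k1), open(d_bay_kitchen), open(d_store_bay)}
  through step 3 (move(kitchen,bay)): drop {at(bay)}, keep {have(k1), open(d_bay_kitchen), open(d_store_bay)}, require {at(kitchen), open(d_bay_kitchen)}
    → {at(kitchen), have(k1), open(d_bay_kitchen), open(d_store_bay)}
  through step 2 (unlock(d_bay_kitchen)): drop {open(d_bay_kitchen)}, keep {at(kitchen), have(k1), open(d_store_bay)}, require {have(k1), locked(d_bay_kitchen)}
    → {at(kitchen), have(k1), locked(d_bay_kitchen), open(d_store_bay)}
  through step 1 (unlock(d_store_bay)): drop {open(d_store_bay)}, keep {at(kitchen), have(k1), locked(d_bay_kitchen)}, require {have(k3), locked(d_store_bay)}
    → {at(kitchen), have(k1), have(k3), locked(d_bay_kitchen), locked(d_store_bay)}

== RESULT ==
["at(kitchen)", "have(k1)", "have(k3)", "locked(d_bay_kitchen)", "locked(d_store_bay)"]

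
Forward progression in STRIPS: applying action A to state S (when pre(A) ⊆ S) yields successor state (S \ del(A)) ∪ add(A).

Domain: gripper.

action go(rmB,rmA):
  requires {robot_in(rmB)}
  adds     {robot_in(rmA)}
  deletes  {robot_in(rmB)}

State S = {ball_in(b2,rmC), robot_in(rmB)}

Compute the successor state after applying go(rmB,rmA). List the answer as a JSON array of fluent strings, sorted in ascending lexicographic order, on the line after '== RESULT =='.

Compute (S \ del) ∪ add:
  pre ⊆ S: {robot_in(rmB)} ⊆ S  — applicable
  S \ del = {ball_in(b2,rmC)}
  ∪ add   = {ball_in(b2,rmC), robot_in(rmA)}

== RESULT ==
["ball_in(b2,rmC)", "robot_in(rmA)"]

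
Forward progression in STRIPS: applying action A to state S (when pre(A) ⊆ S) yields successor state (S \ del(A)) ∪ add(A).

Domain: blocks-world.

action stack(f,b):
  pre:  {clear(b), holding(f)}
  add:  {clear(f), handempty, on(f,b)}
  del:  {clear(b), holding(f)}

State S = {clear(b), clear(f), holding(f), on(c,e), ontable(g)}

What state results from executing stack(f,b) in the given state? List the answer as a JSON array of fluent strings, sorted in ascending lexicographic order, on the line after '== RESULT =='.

Progress:
  pre ⊆ S: {clear(b), holding(f)} ⊆ S  — applicable
  S \ del = {clear(f), on(c,e), ontable(g)}
  ∪ add   = {clear(f), handempty, on(c,e), on(f,b), ontable(g)}

== RESULT ==
["clear(f)", "handempty", "on(c,e)", "on(f,b)", "ontable(g)"]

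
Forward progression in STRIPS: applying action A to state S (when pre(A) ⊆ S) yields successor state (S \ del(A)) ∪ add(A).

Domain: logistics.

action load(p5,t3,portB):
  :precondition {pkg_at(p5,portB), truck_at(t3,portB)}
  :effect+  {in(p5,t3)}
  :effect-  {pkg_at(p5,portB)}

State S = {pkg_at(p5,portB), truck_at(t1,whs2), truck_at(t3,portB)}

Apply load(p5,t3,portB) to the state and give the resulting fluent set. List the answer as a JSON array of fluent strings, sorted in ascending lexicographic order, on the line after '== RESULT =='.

Compute (S \ del) ∪ add:
  pre ⊆ S: {pkg_at(p5,portB), truck_at(t3,portB)} ⊆ S  — applicable
  S \ del = {truck_at(t1,whs2), truck_at(t3,portB)}
  ∪ add   = {in(p5,t3), truck_at(t1,whs2), truck_at(t3,portB)}

== RESULT ==
["in(p5,t3)", "truck_at(t1,whs2)", "truck_at(t3,portB)"]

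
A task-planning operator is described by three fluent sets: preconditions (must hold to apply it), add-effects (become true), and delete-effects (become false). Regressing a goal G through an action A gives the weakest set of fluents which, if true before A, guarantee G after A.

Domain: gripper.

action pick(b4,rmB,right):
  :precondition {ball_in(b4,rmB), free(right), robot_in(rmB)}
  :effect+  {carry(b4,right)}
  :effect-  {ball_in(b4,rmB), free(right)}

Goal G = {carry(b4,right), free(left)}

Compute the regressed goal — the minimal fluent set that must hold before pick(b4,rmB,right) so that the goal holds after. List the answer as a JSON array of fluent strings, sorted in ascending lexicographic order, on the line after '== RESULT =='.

Regress:
  G ∩ del = {}  (empty — regression defined)
  G \ add = {carry(b4,right), free(left)} \ {carry(b4,right)} = {free(left)}
  ∪ pre   = {free(left)} ∪ {ball_in(b4,rmB), free(right), robot_in(rmB)}
          = {ball_in(b4,rmB), free(left), free(right), robot_in(rmB)}

== RESULT ==
["ball_in(b4,rmB)", "free(left)", "free(right)", "robot_in(rmB)"]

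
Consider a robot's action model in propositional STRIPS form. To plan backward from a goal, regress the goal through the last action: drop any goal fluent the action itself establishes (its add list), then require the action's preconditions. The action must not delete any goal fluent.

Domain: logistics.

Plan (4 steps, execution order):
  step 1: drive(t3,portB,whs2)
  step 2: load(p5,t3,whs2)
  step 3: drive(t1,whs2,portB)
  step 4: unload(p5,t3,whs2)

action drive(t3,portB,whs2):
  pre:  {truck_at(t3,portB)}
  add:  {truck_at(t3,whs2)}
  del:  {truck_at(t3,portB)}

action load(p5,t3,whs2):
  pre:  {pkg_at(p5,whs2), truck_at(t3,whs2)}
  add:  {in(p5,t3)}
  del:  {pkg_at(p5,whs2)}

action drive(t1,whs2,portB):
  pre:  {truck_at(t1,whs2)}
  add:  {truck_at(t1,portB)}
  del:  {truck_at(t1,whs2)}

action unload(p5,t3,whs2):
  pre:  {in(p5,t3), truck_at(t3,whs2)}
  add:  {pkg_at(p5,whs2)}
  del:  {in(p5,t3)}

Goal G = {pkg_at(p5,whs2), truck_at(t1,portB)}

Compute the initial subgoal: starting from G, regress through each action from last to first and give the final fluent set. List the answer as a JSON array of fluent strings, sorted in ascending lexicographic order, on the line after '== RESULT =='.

Work backward from the goal:
  through step 4 (unload(p5,t3,whs2)): drop {pkg_at(p5,whs2)}, keep {truck_at(t1,portB)}, require {in(p5,t3), truck_at(t3,whs2)}
    → {in(p5,t3), truck_at(t1,portB), truck_at(t3,whs2)}
  through step 3 (drive(t1,whs2,portB)): drop {truck_at(t1,portB)}, keep {in(p5,t3), truck_at(t3,whs2)}, require {truck_at(t1,whs2)}
    → {in(p5,t3), truck_at(t1,whs2), truck_at(t3,whs2)}
  through step 2 (load(p5,t3,whs2)): drop {in(p5,t3)}, keep {truck_at(t1,whs2), truck_at(t3,whs2)}, require {pkg_at(p5,whs2), truck_at(t3,whs2)}
    → {pkg_at(p5,whs2), truck_at(t1,whs2), truck_at(t3,whs2)}
  through step 1 (drive(t3,portB,whs2)): drop {truck_at(t3,whs2)}, keep {pkg_at(p5,whs2), truck_at(t1,whs2)}, require {truck_at(t3,portB)}
    → {pkg_at(p5,whs2), truck_at(t1,whs2), truck_at(t3,portB)}

== RESULT ==
["pkg_at(p5,whs2)", "truck_at(t1,whs2)", "truck_at(t3,portB)"]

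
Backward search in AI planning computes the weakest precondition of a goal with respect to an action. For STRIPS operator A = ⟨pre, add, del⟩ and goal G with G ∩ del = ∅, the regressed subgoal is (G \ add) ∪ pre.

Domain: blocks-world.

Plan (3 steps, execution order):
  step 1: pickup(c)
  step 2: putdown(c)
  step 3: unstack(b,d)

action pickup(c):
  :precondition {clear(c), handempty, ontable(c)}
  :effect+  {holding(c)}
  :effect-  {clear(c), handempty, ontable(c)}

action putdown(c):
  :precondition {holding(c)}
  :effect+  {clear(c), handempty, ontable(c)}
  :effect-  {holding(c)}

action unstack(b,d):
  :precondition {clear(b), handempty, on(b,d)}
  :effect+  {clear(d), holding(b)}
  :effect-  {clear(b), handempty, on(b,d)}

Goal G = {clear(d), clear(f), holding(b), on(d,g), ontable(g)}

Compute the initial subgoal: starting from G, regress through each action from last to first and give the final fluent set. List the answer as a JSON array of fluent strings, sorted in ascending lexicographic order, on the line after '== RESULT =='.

Regress step by step:
  through step 3 (unstack(b,d)): drop {clear(d), holding(b)}, keep {clear(f), on(d,g), ontable(g)}, require {clear(b), handempty, on(b,d)}
    → {clear(b), clear(f), handempty, on(b,d), on(d,g), ontable(g)}
  through step 2 (putdown(c)): drop {handempty}, keep {clear(b), clear(f), on(b,d), on(d,g), ontable(g)}, require {holding(c)}
    → {clear(b), clear(f), holding(c), on(b,d), on(d,g), ontable(g)}
  through step 1 (pickup(c)): drop {holding(c)}, keep {clear(b), clear(f), on(b,d), on(d,g), ontable(g)}, require {clear(c), handempty, ontable(c)}
    → {clear(b), clear(c), clear(f), handempty, on(b,d), on(d,g), ontable(c), ontable(g)}

== RESULT ==
["clear(b)", "clear(c)", "clear(f)", "handempty", "on(b,d)", "on(d,g)", "ontable(c)", "ontable(g)"]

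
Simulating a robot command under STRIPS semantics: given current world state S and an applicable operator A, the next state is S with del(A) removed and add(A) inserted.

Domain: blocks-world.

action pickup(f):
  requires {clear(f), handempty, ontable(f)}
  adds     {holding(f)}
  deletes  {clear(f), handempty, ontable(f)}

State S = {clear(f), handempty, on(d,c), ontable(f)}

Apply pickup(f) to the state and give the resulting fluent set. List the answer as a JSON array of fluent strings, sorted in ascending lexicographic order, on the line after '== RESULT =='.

Compute (S \ del) ∪ add:
  pre ⊆ S: {clear(f), handempty, ontable(f)} ⊆ S  — applicable
  S \ del = {on(d,c)}
  ∪ add   = {holding(f), on(d,c)}

== RESULT ==
["holding(f)", "on(d,c)"]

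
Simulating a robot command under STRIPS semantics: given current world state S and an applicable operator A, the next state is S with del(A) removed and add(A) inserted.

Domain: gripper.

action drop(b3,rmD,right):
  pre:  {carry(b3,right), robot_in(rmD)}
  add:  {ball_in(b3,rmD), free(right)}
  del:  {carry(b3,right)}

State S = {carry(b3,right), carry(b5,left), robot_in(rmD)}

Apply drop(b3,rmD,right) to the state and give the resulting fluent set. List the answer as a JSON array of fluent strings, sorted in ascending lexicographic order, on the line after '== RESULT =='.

Compute (S \ del) ∪ add:
  pre ⊆ S: {carry(b3,right), robot_in(rmD)} ⊆ S  — applicable
  S \ del = {carry(b5,left), robot_in(rmD)}
  ∪ add   = {ball_in(b3,rmD), carry(b5,left), free(right), robot_in(rmD)}

== RESULT ==
["ball_in(b3,rmD)", "carry(b5,left)", "free(right)", "robot_in(rmD)"]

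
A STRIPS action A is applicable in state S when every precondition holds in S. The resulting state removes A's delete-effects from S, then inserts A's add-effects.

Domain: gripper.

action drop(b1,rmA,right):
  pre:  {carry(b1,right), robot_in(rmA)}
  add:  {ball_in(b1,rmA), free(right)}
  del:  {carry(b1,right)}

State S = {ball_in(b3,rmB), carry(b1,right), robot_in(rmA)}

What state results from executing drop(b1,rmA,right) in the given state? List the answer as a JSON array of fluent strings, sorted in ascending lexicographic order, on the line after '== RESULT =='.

Compute (S \ del) ∪ add:
  pre ⊆ S: {carry(b1,right), robot_in(rmA)} ⊆ S  — applicable
  S \ del = {ball_in(b3,rmB), robot_in(rmA)}
  ∪ add   = {ball_in(b1,rmA), ball_in(b3,rmB), free(right), robot_in(rmA)}

== RESULT ==
["ball_in(b1,rmA)", "ball_in(b3,rmB)", "free(right)", "robot_in(rmA)"]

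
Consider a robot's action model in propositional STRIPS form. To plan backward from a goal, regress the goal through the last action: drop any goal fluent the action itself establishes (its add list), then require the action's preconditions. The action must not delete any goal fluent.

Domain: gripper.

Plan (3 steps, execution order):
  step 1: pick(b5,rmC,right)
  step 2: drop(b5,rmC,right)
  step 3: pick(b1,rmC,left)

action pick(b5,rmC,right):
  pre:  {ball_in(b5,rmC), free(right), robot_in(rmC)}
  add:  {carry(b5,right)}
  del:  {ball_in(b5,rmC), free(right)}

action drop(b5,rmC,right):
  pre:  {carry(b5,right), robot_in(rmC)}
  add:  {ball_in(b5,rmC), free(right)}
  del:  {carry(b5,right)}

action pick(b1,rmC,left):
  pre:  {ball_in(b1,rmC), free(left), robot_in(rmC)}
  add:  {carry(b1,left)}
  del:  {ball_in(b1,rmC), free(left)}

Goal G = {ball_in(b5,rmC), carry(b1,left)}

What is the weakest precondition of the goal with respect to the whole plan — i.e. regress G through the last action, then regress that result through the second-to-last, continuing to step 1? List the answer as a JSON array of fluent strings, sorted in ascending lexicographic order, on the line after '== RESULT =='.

Regress step by step:
  through step 3 (pick(b1,rmC,left)): drop {carry(b1,left)}, keep {ball_in(b5,rmC)}, require {ball_in(b1,rmC), free(left), robot_in(rmC)}
    → {ball_in(b1,rmC), ball_in(b5,rmC), free(left), robot_in(rmC)}
  through step 2 (drop(b5,rmC,right)): drop {ball_in(b5,rmC)}, keep {ball_in(b1,rmC), free(left), robot_in(rmC)}, require {carry(b5,right), robot_in(rmC)}
    → {ball_in(b1,rmC), carry(b5,right), free(left), robot_in(rmC)}
  through step 1 (pick(b5,rmC,right)): drop {carry(b5,right)}, keep {ball_in(b1,rmC), free(left), robot_in(rmC)}, require {ball_in(b5,rmC), free(right), robot_in(rmC)}
    → {ball_in(b1,rmC), ball_in(b5,rmC), free(left), free(right), robot_in(rmC)}

== RESULT ==
["ball_in(b1,rmC)", "ball_in(b5,rmC)", "free(left)", "free(right)", "robot_in(rmC)"]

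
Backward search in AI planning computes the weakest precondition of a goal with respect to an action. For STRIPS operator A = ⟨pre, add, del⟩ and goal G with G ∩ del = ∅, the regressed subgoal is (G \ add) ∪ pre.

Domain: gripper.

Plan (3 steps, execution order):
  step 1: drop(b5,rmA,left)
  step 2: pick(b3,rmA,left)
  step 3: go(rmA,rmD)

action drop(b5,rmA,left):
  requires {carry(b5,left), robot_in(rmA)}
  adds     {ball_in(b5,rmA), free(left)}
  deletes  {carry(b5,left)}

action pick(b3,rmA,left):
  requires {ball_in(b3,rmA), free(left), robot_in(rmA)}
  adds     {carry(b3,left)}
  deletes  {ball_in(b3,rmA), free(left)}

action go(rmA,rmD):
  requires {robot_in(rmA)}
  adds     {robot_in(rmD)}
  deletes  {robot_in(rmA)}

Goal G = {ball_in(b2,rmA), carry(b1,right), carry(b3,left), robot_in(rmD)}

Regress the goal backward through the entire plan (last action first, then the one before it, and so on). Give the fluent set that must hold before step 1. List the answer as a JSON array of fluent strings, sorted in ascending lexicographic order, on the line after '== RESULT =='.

Work backward from the goal:
  through step 3 (go(rmA,rmD)): drop {robot_in(rmD)}, keep {ball_in(b2,rmA), carry(b1,right), carry(b3,left)}, require {robot_in(rmA)}
    → {ball_in(b2,rmA), carry(b1,right), carry(b3,left), robot_in(rmA)}
  through step 2 (pick(b3,rmA,left)): drop {carry(b3,left)}, keep {ball_in(b2,rmA), carry(b1,right), robot_in(rmA)}, require {ball_in(b3,rmA), free(left), robot_in(rmA)}
    → {ball_in(b2,rmA), ball_in(b3,rmA), carry(b1,right), free(left), robot_in(rmA)}
  through step 1 (drop(b5,rmA,left)): drop {free(left)}, keep {ball_in(b2,rmA), ball_in(b3,rmA), carry(b1,right), robot_in(rmA)}, require {carry(b5,left), robot_in(rmA)}
    → {ball_in(b2,rmA), ball_in(b3,rmA), carry(b1,right), carry(b5,left), robot_in(rmA)}

== RESULT ==
["ball_in(b2,rmA)", "ball_in(b3,rmA)", "carry(b1,right)", "carry(b5,left)", "robot_in(rmA)"]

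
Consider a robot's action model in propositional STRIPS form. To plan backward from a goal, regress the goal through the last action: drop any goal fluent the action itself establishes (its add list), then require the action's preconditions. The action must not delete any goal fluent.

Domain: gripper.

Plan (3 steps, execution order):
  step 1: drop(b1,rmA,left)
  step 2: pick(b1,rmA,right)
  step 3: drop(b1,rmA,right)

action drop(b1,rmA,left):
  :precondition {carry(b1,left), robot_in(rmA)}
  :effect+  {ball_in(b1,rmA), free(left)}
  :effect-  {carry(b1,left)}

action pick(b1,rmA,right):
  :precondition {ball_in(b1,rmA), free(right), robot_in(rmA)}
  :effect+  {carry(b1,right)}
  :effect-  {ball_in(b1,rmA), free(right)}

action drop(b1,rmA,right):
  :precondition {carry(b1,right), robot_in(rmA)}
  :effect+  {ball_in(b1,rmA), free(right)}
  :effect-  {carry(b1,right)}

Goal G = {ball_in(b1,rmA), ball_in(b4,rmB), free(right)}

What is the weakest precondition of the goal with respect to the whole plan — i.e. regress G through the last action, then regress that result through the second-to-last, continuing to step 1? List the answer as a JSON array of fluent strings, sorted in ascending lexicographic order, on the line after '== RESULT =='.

Work backward from the goal:
  through step 3 (drop(b1,rmA,right)): drop {ball_in(b1,rmA), free(right)}, keep {ball_in(b4,rmB)}, require {carry(b1,right), robot_in(rmA)}
    → {ball_in(b4,rmB), carry(b1,right), robot_in(rmA)}
  through step 2 (pick(b1,rmA,right)): drop {carry(b1,right)}, keep {ball_in(b4,rmB), robot_in(rmA)}, require {ball_in(b1,rmA), free(right), robot_in(rmA)}
    → {ball_in(b1,rmA), ball_in(b4,rmB), free(right), robot_in(rmA)}
  through step 1 (drop(b1,rmA,left)): drop {ball_in(b1,rmA)}, keep {ball_in(b4,rmB), free(right), robot_in(rmA)}, require {carry(b1,left), robot_in(rmA)}
    → {ball_in(b4,rmB), carry(b1,left), free(right), robot_in(rmA)}

== RESULT ==
["ball_in(b4,rmB)", "carry(b1,left)", "free(right)", "robot_in(rmA)"]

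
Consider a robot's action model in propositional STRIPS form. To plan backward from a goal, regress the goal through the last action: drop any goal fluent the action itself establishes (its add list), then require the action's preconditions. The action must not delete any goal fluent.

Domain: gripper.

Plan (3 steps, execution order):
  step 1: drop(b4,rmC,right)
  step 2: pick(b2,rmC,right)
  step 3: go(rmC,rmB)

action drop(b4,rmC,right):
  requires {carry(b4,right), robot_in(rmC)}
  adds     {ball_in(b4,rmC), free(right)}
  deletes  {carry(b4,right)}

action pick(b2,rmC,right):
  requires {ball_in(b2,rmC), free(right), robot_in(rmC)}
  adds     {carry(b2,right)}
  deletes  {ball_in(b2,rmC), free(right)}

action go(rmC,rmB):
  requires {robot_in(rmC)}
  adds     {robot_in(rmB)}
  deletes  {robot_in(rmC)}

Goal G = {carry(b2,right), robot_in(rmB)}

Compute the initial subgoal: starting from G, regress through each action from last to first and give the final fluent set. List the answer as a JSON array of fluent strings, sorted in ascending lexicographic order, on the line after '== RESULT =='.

Regress step by step:
  through step 3 (go(rmC,rmB)): drop {robot_in(rmB)}, keep {carry(b2,right)}, require {robot_in(rmC)}
    → {carry(b2,right), robot_in(rmC)}
  through step 2 (pick(b2,rmC,right)): drop {carry(b2,right)}, keep {robot_in(rmC)}, require {ball_in(b2,rmC), free(right), robot_in(rmC)}
    → {ball_in(b2,rmC), free(right), robot_in(rmC)}
  through step 1 (drop(b4,rmC,right)): drop {free(right)}, keep {ball_in(b2,rmC), robot_in(rmC)}, require {carry(b4,right), robot_in(rmC)}
    → {ball_in(b2,rmC), carry(b4,right), robot_in(rmC)}

== RESULT ==
["ball_in(b2,rmC)", "carry(b4,right)", "robot_in(rmC)"]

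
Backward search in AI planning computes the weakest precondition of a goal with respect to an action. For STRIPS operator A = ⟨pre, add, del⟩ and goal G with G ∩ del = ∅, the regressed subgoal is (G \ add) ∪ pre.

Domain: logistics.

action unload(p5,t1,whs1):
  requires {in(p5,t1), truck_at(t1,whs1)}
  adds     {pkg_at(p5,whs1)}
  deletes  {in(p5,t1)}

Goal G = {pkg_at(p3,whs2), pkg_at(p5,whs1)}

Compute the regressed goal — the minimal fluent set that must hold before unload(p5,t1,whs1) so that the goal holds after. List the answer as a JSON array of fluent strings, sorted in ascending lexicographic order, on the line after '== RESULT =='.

Compute (G \ add) ∪ pre:
  G ∩ del = {}  (empty — regression defined)
  G \ add = {pkg_at(p3,whs2), pkg_at(p5,whs1)} \ {pkg_at(p5,whs1)} = {pkg_at(p3,whs2)}
  ∪ pre   = {pkg_at(p3,whs2)} ∪ {in(p5,t1), truck_at(t1,whs1)}
          = {in(p5,t1), pkg_at(p3,whs2), truck_at(t1,whs1)}

== RESULT ==
["in(p5,t1)", "pkg_at(p3,whs2)", "truck_at(t1,whs1)"]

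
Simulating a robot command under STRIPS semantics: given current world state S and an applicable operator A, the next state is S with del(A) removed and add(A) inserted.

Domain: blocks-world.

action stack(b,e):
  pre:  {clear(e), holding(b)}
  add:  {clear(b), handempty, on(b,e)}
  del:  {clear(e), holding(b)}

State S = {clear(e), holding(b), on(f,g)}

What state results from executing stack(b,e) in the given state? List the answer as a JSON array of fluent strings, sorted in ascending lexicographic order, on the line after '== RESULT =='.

Progress:
  pre ⊆ S: {clear(e), holding(b)} ⊆ S  — applicable
  S \ del = {on(f,g)}
  ∪ add   = {clear(b), handempty, on(b,e), on(f,g)}

== RESULT ==
["clear(b)", "handempty", "on(b,e)", "on(f,g)"]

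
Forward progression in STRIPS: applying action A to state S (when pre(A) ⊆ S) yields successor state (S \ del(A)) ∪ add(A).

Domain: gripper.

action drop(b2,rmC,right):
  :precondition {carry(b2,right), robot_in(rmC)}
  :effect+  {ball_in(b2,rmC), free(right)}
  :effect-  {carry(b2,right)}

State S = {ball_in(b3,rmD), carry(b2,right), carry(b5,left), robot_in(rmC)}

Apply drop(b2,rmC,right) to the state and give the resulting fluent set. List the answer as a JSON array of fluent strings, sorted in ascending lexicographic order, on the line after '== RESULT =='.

Compute (S \ del) ∪ add:
  pre ⊆ S: {carry(b2,right), robot_in(rmC)} ⊆ S  — applicable
  S \ del = {ball_in(b3,rmD), carry(b5,left), robot_in(rmC)}
  ∪ add   = {ball_in(b2,rmC), ball_in(b3,rmD), carry(b5,left), free(right), robot_in(rmC)}

== RESULT ==
["ball_in(b2,rmC)", "ball_in(b3,rmD)", "carry(b5,left)", "free(right)", "robot_in(rmC)"]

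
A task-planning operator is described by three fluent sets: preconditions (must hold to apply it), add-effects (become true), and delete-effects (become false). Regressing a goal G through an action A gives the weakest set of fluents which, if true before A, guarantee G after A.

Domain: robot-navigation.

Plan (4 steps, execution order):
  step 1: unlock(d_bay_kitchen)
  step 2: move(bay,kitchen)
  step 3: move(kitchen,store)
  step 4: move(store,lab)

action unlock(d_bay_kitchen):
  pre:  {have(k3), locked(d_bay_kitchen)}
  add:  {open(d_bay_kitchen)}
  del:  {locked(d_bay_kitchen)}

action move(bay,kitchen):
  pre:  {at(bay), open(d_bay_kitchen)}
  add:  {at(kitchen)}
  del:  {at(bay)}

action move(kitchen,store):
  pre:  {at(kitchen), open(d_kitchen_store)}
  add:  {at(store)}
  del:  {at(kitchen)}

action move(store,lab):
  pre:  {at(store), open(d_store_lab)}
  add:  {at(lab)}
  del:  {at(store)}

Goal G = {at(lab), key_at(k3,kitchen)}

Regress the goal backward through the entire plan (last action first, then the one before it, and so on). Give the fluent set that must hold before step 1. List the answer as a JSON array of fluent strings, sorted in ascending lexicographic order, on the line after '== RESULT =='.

Work backward from the goal:
  through step 4 (move(store,lab)): drop {at(lab)}, keep {key_at(k3,kitchen)}, require {at(store), open(d_store_lab)}
    → {at(store), key_at(k3,kitchen), open(d_store_lab)}
  through step 3 (move(kitchen,store)): drop {at(store)}, keep {key_at(k3,kitchen), open(d_store_lab)}, require {at(kitchen), open(d_kitchen_store)}
    → {at(kitchen), key_at(k3,kitchen), open(d_kitchen_store), open(d_store_lab)}
  through step 2 (move(bay,kitchen)): drop {at(kitchen)}, keep {key_at(k3,kitchen), open(d_kitchen_store), open(d_store_lab)}, require {at(bay), open(d_bay_kitchen)}
    → {at(bay), key_at(k3,kitchen), open(d_bay_kitchen), open(d_kitchen_store), open(d_store_lab)}
  through step 1 (unlock(d_bay_kitchen)): drop {open(d_bay_kitchen)}, keep {at(bay), key_at(k3,kitchen), open(d_kitchen_store), open(d_store_lab)}, require {have(k3), locked(d_bay_kitchen)}
    → {at(bay), have(k3), key_at(k3,kitchen), locked(d_bay_kitchen), open(d_kitchen_store), open(d_store_lab)}

== RESULT ==
["at(bay)", "have(k3)", "key_at(k3,kitchen)", "locked(d_bay_kitchen)", "open(d_kitchen_store)", "open(d_store_lab)"]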